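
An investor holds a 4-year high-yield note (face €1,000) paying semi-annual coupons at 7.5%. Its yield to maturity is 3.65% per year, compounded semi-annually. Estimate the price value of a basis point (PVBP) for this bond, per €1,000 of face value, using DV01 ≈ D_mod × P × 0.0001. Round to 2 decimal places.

€0.40

Periodic yield y = 0.01825.
  t   CF        PV=CF/(1+0.01825)^t    t·PV
  1        37.50        36.8279        36.8279
  2        37.50        36.1678        72.3357
  3        37.50        35.5196       106.5588
  4        37.50        34.8830       139.5319
  5        37.50        34.2578       171.2889
  6        37.50        33.6438       201.8627
  7        37.50        33.0408       231.2855
  8     1,037.50       897.7445     7,181.9560
  Σ                  1,142.0851     8,141.6473
P = 1,142.0851; D_Mac = 7.12876 half-year periods = 3.56438 yrs; D_mod = 3.50049 yrs.
DV01 ≈ 3.50049 × 1,142.0851 × 0.0001 = 0.399786.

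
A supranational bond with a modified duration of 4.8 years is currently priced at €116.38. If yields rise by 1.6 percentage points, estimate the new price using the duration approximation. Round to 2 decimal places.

€107.44

Duration approximation: ΔP/P ≈ -D_mod · Δy = -4.8 × (+0.016) = -0.076800.
New price ≈ 116.38 × (1 - 0.076800) = 107.442016.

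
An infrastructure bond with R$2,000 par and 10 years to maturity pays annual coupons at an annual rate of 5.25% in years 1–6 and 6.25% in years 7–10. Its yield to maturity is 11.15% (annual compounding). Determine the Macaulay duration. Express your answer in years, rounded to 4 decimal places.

Periodic yield y = 0.1115. Discount each cash flow and weight by its year:
  t   CF        PV=CF/(1+0.1115)^t    t·PV
  1       105.00        94.4669        94.4669
  2       105.00        84.9905       169.9810
  3       105.00        76.4647       229.3941
  4       105.00        68.7941       275.1766
  5       105.00        61.8931       309.4653
  6       105.00        55.6843       334.1056
  7       125.00        59.6408       417.4859
  8       125.00        53.6580       429.2638
  9       125.00        48.2753       434.4775
  10    2,125.00       738.3534     7,383.5337
  Σ                  1,342.2211    10,077.3504
Price P = Σ PV = 1,342.2211.
Macaulay duration = Σ(t·PV) / P = 10,077.3504 / 1,342.2211 = 7.50797 years.

7.5080 years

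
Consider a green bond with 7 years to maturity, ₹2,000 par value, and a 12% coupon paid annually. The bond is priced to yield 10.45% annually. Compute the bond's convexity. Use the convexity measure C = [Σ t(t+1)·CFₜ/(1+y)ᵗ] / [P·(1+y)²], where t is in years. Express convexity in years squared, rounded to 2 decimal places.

With y = 0.1045:
  t   CF        PV=CF/(1+0.1045)^t    t·PV        t(t+1)·PV
  1       240.00       217.2929       217.2929         434.5858
  2       240.00       196.7342       393.4683       1,180.4050
  3       240.00       178.1206       534.3617       2,137.4469
  4       240.00       161.2681       645.0722       3,225.3612
  5       240.00       146.0100       730.0501       4,380.3004
  6       240.00       132.1956       793.1735       5,552.2142
  7     2,240.00     1,117.0895     7,819.6266      62,557.0130
  Σ                  2,148.7108    11,133.0453      79,467.3265
P = 2,148.7108.
Convexity = Σ t(t+1)·PV / [P·(1+y)²] = 79,467.3265 / (2,148.7108 × 1.219920) = 30.31651.

30.32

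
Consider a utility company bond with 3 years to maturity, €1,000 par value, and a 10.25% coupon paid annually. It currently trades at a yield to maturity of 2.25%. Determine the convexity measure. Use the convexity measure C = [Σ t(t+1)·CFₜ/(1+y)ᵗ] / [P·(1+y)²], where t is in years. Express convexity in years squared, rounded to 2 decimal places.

With y = 0.0225:
  t   CF        PV=CF/(1+0.0225)^t    t·PV        t(t+1)·PV
  1       102.50       100.2445       100.2445         200.4890
  2       102.50        98.0386       196.0773         588.2318
  3     1,102.50     1,031.3086     3,093.9259      12,375.7035
  Σ                  1,229.5917     3,390.2476      13,164.4242
P = 1,229.5917.
Convexity = Σ t(t+1)·PV / [P·(1+y)²] = 13,164.4242 / (1,229.5917 × 1.045506) = 10.24034.

10.24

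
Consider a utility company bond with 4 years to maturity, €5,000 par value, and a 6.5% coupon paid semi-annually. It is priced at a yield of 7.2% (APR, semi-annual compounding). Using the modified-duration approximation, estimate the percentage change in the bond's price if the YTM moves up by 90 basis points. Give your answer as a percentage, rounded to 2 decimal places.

Periodic yield y = 0.036. Modified duration first:
  t   CF        PV=CF/(1+0.036)^t    t·PV
  1       162.50       156.8533       156.8533
  2       162.50       151.4028       302.8056
  3       162.50       146.1417       438.4250
  4       162.50       141.0634       564.2536
  5       162.50       136.1616       680.8079
  6       162.50       131.4301       788.5806
  7       162.50       126.8630       888.0412
  8     5,162.50     3,890.2904    31,122.3232
  Σ                  4,880.2063    34,942.0904
P = 4,880.2063; D_Mac = 7.15996 half-year periods = 3.57998 yrs; D_mod = 3.57998/(1+0.036) = 3.45558 yrs.
ΔP/P ≈ -D_mod · Δy = -3.45558 × (+0.009) = -0.031100 = -3.1100%.

-3.11%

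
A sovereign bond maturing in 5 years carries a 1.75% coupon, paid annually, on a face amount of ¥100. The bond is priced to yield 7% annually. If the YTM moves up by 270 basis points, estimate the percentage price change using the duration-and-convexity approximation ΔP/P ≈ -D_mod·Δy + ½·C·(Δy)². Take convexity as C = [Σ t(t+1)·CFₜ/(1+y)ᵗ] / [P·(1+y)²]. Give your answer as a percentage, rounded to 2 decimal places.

With y = 0.07:
  t   CF        PV=CF/(1+0.07)^t    t·PV        t(t+1)·PV
  1         1.75         1.6355         1.6355           3.2710
  2         1.75         1.5285         3.0570           9.1711
  3         1.75         1.4285         4.2856          17.1423
  4         1.75         1.3351         5.3403          26.7013
  5       101.75        72.5463       362.7317       2,176.3903
  Σ                     78.4740       377.0501       2,232.6760
P = 78.4740; D_Mac = 4.80478 yrs; D_mod = 4.49045 yrs; C = 24.85035.
Duration effect: -4.49045 × (+0.027) = -0.121242
Convexity effect: 0.5 × 24.85035 × (0.027)² = +0.0090580
ΔP/P ≈ -0.121242 + 0.0090580 = -0.112184 = -11.2184%.

-11.22%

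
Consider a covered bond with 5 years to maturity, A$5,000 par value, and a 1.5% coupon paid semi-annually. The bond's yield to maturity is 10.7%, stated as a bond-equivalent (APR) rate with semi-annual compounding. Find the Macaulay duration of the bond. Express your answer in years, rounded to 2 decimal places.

Periodic yield y = 0.0535. Discount each cash flow and weight by its period:
  t   CF        PV=CF/(1+0.0535)^t    t·PV
  1        37.50        35.5956        35.5956
  2        37.50        33.7880        67.5760
  3        37.50        32.0721        96.2164
  4        37.50        30.4434       121.7736
  5        37.50        28.8974       144.4869
  6        37.50        27.4299       164.5793
  7        37.50        26.0369       182.2584
  8        37.50        24.7147       197.7174
  9        37.50        23.4596       211.1363
  10    5,037.50     2,991.3667    29,913.6673
  Σ                  3,253.8043    31,135.0072
Price P = Σ PV = 3,253.8043.
Macaulay duration = Σ(t·PV) / P = 31,135.0072 / 3,253.8043 = 9.56880 half-year periods.
In years: 9.56880 / 2 = 4.78440 years.

4.78 years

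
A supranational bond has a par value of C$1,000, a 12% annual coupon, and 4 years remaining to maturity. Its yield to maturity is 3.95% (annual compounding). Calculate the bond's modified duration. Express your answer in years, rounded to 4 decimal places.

Periodic yield y = 0.0395. First find Macaulay duration:
  t   CF        PV=CF/(1+0.0395)^t    t·PV
  1       120.00       115.4401       115.4401
  2       120.00       111.0535       222.1070
  3       120.00       106.8336       320.5007
  4     1,120.00       959.2240     3,836.8961
  Σ                  1,292.5512     4,494.9439
P = 1,292.5512; Macaulay duration = 4,494.9439 / 1,292.5512 = 3.47758 years.
Modified duration = D_Mac / (1 + y) = 3.47758 / 1.0395 = 3.34543 years.

3.3454 years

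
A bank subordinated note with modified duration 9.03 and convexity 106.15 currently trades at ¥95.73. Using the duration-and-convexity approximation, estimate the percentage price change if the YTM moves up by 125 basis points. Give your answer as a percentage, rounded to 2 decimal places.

Duration effect: -D_mod·Δy = -9.03 × (+0.0125) = -0.112875
Convexity effect: ½·C·(Δy)² = 0.5 × 106.15 × (0.0125)² = +0.00829296875
ΔP/P ≈ -0.112875 + 0.00829296875 = -0.10458203125
= -10.458203125%.

-10.46%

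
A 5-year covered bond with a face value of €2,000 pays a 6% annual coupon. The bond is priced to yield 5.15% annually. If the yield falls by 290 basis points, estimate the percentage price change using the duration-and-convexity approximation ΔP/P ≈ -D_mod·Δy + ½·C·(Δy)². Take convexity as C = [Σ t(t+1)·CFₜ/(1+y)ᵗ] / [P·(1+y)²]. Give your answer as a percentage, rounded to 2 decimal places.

With y = 0.0515:
  t   CF        PV=CF/(1+0.0515)^t    t·PV        t(t+1)·PV
  1       120.00       114.1227       114.1227         228.2454
  2       120.00       108.5332       217.0664         651.1993
  3       120.00       103.2175       309.6526       1,238.6102
  4       120.00        98.1622       392.6487       1,963.2433
  5     2,120.00     1,649.2613     8,246.3066      49,477.8399
  Σ                  2,073.2969     9,279.7970      53,559.1381
P = 2,073.2969; D_Mac = 4.47586 yrs; D_mod = 4.25665 yrs; C = 23.36434.
Duration effect: -4.25665 × (-0.029) = +0.123443
Convexity effect: 0.5 × 23.36434 × (-0.029)² = +0.0098247
ΔP/P ≈ +0.123443 + 0.0098247 = +0.133267 = +13.3267%.

+13.33%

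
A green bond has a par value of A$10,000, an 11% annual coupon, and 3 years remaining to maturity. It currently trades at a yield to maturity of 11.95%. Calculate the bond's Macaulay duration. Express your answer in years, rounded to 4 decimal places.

2.7091 years

Periodic yield y = 0.1195. Discount each cash flow and weight by its year:
  t   CF        PV=CF/(1+0.1195)^t    t·PV
  1     1,100.00       982.5815       982.5815
  2     1,100.00       877.6967     1,755.3935
  3    11,100.00     7,911.3516    23,734.0547
  Σ                  9,771.6298    26,472.0298
Price P = Σ PV = 9,771.6298.
Macaulay duration = Σ(t·PV) / P = 26,472.0298 / 9,771.6298 = 2.70907 years.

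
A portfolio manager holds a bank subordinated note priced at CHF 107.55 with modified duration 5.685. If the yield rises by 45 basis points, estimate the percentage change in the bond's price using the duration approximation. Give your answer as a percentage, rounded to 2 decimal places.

-2.56%

Duration approximation: ΔP/P ≈ -D_mod · Δy = -5.685 × (+0.0045) = -0.0255825.
As a percentage: -2.55825%.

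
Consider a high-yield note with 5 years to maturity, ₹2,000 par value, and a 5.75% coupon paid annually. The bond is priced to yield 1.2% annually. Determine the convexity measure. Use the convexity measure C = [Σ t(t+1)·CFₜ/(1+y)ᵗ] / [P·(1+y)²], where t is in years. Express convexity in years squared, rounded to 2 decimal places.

25.70

With y = 0.012:
  t   CF        PV=CF/(1+0.012)^t    t·PV        t(t+1)·PV
  1       115.00       113.6364       113.6364         227.2727
  2       115.00       112.2889       224.5778         673.7334
  3       115.00       110.9574       332.8722       1,331.4889
  4       115.00       109.6417       438.5668       2,192.8341
  5     2,115.00     1,992.5435     9,962.7174      59,776.3047
  Σ                  2,439.0679    11,072.3707      64,201.6338
P = 2,439.0679.
Convexity = Σ t(t+1)·PV / [P·(1+y)²] = 64,201.6338 / (2,439.0679 × 1.024144) = 25.70166.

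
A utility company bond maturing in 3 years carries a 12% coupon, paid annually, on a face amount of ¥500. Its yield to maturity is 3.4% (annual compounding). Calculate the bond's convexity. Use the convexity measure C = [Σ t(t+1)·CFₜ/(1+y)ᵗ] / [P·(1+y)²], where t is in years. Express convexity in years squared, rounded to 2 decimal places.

With y = 0.034:
  t   CF        PV=CF/(1+0.034)^t    t·PV        t(t+1)·PV
  1        60.00        58.0271        58.0271         116.0542
  2        60.00        56.1190       112.2381         336.7142
  3       560.00       506.5548     1,519.6643       6,078.6573
  Σ                    620.7009     1,689.9295       6,531.4256
P = 620.7009.
Convexity = Σ t(t+1)·PV / [P·(1+y)²] = 6,531.4256 / (620.7009 × 1.069156) = 9.84203.

9.84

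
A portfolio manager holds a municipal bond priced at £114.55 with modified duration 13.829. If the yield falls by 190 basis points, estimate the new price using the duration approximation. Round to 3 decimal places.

Duration approximation: ΔP/P ≈ -D_mod · Δy = -13.829 × (-0.019) = +0.262751.
New price ≈ 114.55 × (1 + 0.262751) = 144.64812705.

£144.648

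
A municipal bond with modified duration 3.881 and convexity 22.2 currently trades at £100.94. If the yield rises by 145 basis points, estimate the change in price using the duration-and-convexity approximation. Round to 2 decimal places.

-£5.44

Duration effect: -D_mod·Δy = -3.881 × (+0.0145) = -0.0562745
Convexity effect: ½·C·(Δy)² = 0.5 × 22.2 × (0.0145)² = +0.002333775
ΔP/P ≈ -0.0562745 + 0.002333775 = -0.053940725
ΔP ≈ 100.94 × (-0.053940725) = -5.4447767815.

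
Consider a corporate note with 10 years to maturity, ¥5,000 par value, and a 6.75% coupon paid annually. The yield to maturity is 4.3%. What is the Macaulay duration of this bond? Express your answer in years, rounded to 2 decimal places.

Periodic yield y = 0.043. Discount each cash flow and weight by its year:
  t   CF        PV=CF/(1+0.043)^t    t·PV
  1       337.50       323.5858       323.5858
  2       337.50       310.2453       620.4905
  3       337.50       297.4547       892.3641
  4       337.50       285.1915     1,140.7659
  5       337.50       273.4338     1,367.1691
  6       337.50       262.1609     1,572.9654
  7       337.50       251.3527     1,759.4692
  8       337.50       240.9902     1,927.9213
  9       337.50       231.0548     2,079.4932
  10    5,337.50     3,503.4410    35,034.4096
  Σ                  5,978.9107    46,718.6342
Price P = Σ PV = 5,978.9107.
Macaulay duration = Σ(t·PV) / P = 46,718.6342 / 5,978.9107 = 7.81390 years.

7.81 years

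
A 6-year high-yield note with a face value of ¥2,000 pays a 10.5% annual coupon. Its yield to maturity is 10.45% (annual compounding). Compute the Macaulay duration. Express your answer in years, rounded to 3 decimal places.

Periodic yield y = 0.1045. Discount each cash flow and weight by its year:
  t   CF        PV=CF/(1+0.1045)^t    t·PV
  1       210.00       190.1313       190.1313
  2       210.00       172.1424       344.2848
  3       210.00       155.8555       467.5665
  4       210.00       141.1096       564.4382
  5       210.00       127.7588       638.7938
  6     2,210.00     1,217.3009     7,303.8056
  Σ                  2,004.2984     9,509.0202
Price P = Σ PV = 2,004.2984.
Macaulay duration = Σ(t·PV) / P = 9,509.0202 / 2,004.2984 = 4.74431 years.

4.744 years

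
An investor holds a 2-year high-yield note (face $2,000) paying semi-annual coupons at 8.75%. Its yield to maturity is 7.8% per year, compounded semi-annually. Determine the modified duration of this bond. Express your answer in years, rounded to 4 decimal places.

1.8084 years

Periodic yield y = 0.039. First find Macaulay duration:
  t   CF        PV=CF/(1+0.039)^t    t·PV
  1        87.50        84.2156        84.2156
  2        87.50        81.0545       162.1089
  3        87.50        78.0120       234.0360
  4     2,087.50     1,791.2834     7,165.1335
  Σ                  2,034.5654     7,645.4940
P = 2,034.5654; Macaulay duration = 7,645.4940 / 2,034.5654 = 3.75780 half-year periods = 1.87890 years.
Modified duration = D_Mac / (1 + y) = 1.87890 / 1.039 = 1.80837 years.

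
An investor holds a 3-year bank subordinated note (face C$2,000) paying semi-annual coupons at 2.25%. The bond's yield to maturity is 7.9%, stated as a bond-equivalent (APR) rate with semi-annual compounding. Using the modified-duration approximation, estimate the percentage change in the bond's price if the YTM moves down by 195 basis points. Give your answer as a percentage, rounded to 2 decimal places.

Periodic yield y = 0.0395. Modified duration first:
  t   CF        PV=CF/(1+0.0395)^t    t·PV
  1        22.50        21.6450        21.6450
  2        22.50        20.8225        41.6451
  3        22.50        20.0313        60.0939
  4        22.50        19.2701        77.0805
  5        22.50        18.5379        92.6894
  6     2,022.50     1,603.0297     9,618.1782
  Σ                  1,703.3366     9,911.3321
P = 1,703.3366; D_Mac = 5.81877 half-year periods = 2.90939 yrs; D_mod = 2.90939/(1+0.0395) = 2.79883 yrs.
ΔP/P ≈ -D_mod · Δy = -2.79883 × (-0.0195) = +0.054577 = +5.4577%.

+5.46%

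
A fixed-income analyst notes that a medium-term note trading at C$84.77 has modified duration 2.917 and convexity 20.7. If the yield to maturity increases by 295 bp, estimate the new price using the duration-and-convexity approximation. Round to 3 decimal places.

Duration effect: -D_mod·Δy = -2.917 × (+0.0295) = -0.0860515
Convexity effect: ½·C·(Δy)² = 0.5 × 20.7 × (0.0295)² = +0.0090070875
ΔP/P ≈ -0.0860515 + 0.0090070875 = -0.0770444125
New price ≈ 84.77 × (1 - 0.0770444125) = 78.238945152375.

C$78.239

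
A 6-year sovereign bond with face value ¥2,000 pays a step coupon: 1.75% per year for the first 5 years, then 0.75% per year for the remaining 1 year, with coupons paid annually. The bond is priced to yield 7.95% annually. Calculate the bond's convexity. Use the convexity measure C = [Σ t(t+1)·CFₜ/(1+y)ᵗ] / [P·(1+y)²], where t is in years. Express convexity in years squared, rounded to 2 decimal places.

With y = 0.0795:
  t   CF        PV=CF/(1+0.0795)^t    t·PV        t(t+1)·PV
  1        35.00        32.4224        32.4224          64.8448
  2        35.00        30.0347        60.0693         180.2080
  3        35.00        27.8228        83.4683         333.8730
  4        35.00        25.7737       103.0950         515.4748
  5        35.00        23.8756       119.3781         716.2689
  6     2,015.00     1,273.3247     7,639.9483      53,479.6382
  Σ                  1,413.2539     8,038.3814      55,290.3078
P = 1,413.2539.
Convexity = Σ t(t+1)·PV / [P·(1+y)²] = 55,290.3078 / (1,413.2539 × 1.165320) = 33.57249.

33.57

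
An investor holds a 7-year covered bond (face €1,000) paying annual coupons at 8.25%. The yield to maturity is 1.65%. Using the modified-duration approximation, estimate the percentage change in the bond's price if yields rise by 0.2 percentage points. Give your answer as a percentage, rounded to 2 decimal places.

-1.15%

Periodic yield y = 0.0165. Modified duration first:
  t   CF        PV=CF/(1+0.0165)^t    t·PV
  1        82.50        81.1608        81.1608
  2        82.50        79.8434       159.6869
  3        82.50        78.5474       235.6422
  4        82.50        77.2724       309.0896
  5        82.50        76.0181       380.0905
  6        82.50        74.7842       448.7050
  7     1,082.50       965.3309     6,757.3166
  Σ                  1,432.9573     8,371.6916
P = 1,432.9573; D_Mac = 5.84225 yrs; D_mod = 5.84225/(1+0.0165) = 5.74742 yrs.
ΔP/P ≈ -D_mod · Δy = -5.74742 × (+0.002) = -0.011495 = -1.1495%.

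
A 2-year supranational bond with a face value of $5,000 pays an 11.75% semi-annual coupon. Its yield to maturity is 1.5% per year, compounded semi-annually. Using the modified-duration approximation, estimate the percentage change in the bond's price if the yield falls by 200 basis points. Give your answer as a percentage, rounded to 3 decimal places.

+3.683%

Periodic yield y = 0.0075. Modified duration first:
  t   CF        PV=CF/(1+0.0075)^t    t·PV
  1       293.75       291.5633       291.5633
  2       293.75       289.3928       578.7857
  3       293.75       287.2385       861.7156
  4     5,293.75     5,137.8711    20,551.4846
  Σ                  6,006.0658    22,283.5491
P = 6,006.0658; D_Mac = 3.71017 half-year periods = 1.85509 yrs; D_mod = 1.85509/(1+0.0075) = 1.84128 yrs.
ΔP/P ≈ -D_mod · Δy = -1.84128 × (-0.02) = +0.036826 = +3.6826%.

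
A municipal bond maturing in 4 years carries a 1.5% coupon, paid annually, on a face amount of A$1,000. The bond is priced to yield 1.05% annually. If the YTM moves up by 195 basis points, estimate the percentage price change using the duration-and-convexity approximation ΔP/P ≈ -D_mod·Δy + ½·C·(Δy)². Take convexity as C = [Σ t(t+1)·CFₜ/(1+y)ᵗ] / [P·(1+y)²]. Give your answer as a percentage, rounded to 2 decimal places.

-7.19%

With y = 0.0105:
  t   CF        PV=CF/(1+0.0105)^t    t·PV        t(t+1)·PV
  1        15.00        14.8441        14.8441          29.6883
  2        15.00        14.6899        29.3798          88.1394
  3        15.00        14.5373        43.6118         174.4470
  4     1,015.00       973.4660     3,893.8638      19,469.3192
  Σ                  1,017.5372     3,981.6995      19,761.5939
P = 1,017.5372; D_Mac = 3.91307 yrs; D_mod = 3.87241 yrs; C = 19.01950.
Duration effect: -3.87241 × (+0.0195) = -0.075512
Convexity effect: 0.5 × 19.01950 × (0.0195)² = +0.0036161
ΔP/P ≈ -0.075512 + 0.0036161 = -0.071896 = -7.1896%.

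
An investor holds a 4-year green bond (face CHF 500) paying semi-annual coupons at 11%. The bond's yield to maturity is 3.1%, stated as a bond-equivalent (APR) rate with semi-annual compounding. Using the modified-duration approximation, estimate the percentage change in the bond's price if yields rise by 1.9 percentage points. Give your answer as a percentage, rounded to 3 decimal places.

-6.421%

Periodic yield y = 0.0155. Modified duration first:
  t   CF        PV=CF/(1+0.0155)^t    t·PV
  1        27.50        27.0803        27.0803
  2        27.50        26.6669        53.3338
  3        27.50        26.2599        78.7797
  4        27.50        25.8591       103.4363
  5        27.50        25.4644       127.3219
  6        27.50        25.0757       150.4542
  7        27.50        24.6930       172.8507
  8       527.50       466.4263     3,731.4105
  Σ                    647.5255     4,444.6674
P = 647.5255; D_Mac = 6.86408 half-year periods = 3.43204 yrs; D_mod = 3.43204/(1+0.0155) = 3.37966 yrs.
ΔP/P ≈ -D_mod · Δy = -3.37966 × (+0.019) = -0.064213 = -6.4213%.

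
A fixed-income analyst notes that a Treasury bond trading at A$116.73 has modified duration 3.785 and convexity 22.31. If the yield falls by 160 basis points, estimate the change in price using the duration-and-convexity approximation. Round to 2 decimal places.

Duration effect: -D_mod·Δy = -3.785 × (-0.016) = +0.060560
Convexity effect: ½·C·(Δy)² = 0.5 × 22.31 × (-0.016)² = +0.00285568
ΔP/P ≈ +0.060560 + 0.00285568 = +0.06341568
ΔP ≈ 116.73 × (+0.06341568) = +7.4025123264.

+A$7.40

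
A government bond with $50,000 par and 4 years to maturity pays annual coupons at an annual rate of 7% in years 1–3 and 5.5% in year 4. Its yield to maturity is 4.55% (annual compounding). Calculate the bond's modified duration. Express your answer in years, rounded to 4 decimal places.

3.4788 years

Periodic yield y = 0.0455. First find Macaulay duration:
  t   CF        PV=CF/(1+0.0455)^t    t·PV
  1     3,500.00     3,347.6805     3,347.6805
  2     3,500.00     3,201.9900     6,403.9800
  3     3,500.00     3,062.6399     9,187.9196
  4    52,750.00    44,149.5535   176,598.2138
  Σ                 53,761.8639   195,537.7940
P = 53,761.8639; Macaulay duration = 195,537.7940 / 53,761.8639 = 3.63711 years.
Modified duration = D_Mac / (1 + y) = 3.63711 / 1.0455 = 3.47882 years.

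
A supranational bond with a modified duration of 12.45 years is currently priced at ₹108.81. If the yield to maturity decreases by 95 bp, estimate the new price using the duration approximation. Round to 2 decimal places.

₹121.68

Duration approximation: ΔP/P ≈ -D_mod · Δy = -12.45 × (-0.0095) = +0.118275.
New price ≈ 108.81 × (1 + 0.118275) = 121.67950275.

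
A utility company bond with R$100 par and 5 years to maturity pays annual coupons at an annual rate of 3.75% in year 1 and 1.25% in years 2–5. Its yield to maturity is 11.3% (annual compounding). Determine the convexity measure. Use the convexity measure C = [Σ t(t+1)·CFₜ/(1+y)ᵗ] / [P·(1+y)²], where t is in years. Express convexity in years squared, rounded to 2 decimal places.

22.45

With y = 0.113:
  t   CF        PV=CF/(1+0.113)^t    t·PV        t(t+1)·PV
  1         3.75         3.3693         3.3693           6.7385
  2         1.25         1.0091         2.0181           6.0544
  3         1.25         0.9066         2.7199          10.8794
  4         1.25         0.8146         3.2583          16.2914
  5       101.25        59.2815       296.4075       1,778.4451
  Σ                     65.3810       307.7731       1,818.4089
P = 65.3810.
Convexity = Σ t(t+1)·PV / [P·(1+y)²] = 1,818.4089 / (65.3810 × 1.238769) = 22.45171.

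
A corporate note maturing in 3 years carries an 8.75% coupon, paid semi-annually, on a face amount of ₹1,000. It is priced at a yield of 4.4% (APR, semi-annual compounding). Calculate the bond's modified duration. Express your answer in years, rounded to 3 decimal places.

Periodic yield y = 0.022. First find Macaulay duration:
  t   CF        PV=CF/(1+0.022)^t    t·PV
  1        43.75        42.8082        42.8082
  2        43.75        41.8867        83.7734
  3        43.75        40.9850       122.9551
  4        43.75        40.1028       160.4111
  5        43.75        39.2395       196.1976
  6     1,043.75       915.9908     5,495.9448
  Σ                  1,121.0131     6,102.0903
P = 1,121.0131; Macaulay duration = 6,102.0903 / 1,121.0131 = 5.44337 half-year periods = 2.72169 years.
Modified duration = D_Mac / (1 + y) = 2.72169 / 1.022 = 2.66310 years.

2.663 years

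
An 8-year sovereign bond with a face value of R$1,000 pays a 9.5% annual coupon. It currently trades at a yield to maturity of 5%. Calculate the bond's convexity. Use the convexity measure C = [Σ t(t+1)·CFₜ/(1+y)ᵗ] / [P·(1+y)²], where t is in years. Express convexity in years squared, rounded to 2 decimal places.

With y = 0.05:
  t   CF        PV=CF/(1+0.05)^t    t·PV        t(t+1)·PV
  1        95.00        90.4762        90.4762         180.9524
  2        95.00        86.1678       172.3356         517.0068
  3        95.00        82.0646       246.1937         984.7749
  4        95.00        78.1567       312.6269       1,563.1347
  5        95.00        74.4350       372.1749       2,233.0496
  6        95.00        70.8905       425.3428       2,977.3994
  7        95.00        67.5147       472.6031       3,780.8247
  8     1,095.00       741.1391     5,929.1128      53,362.0153
  Σ                  1,290.8446     8,020.8660      65,599.1577
P = 1,290.8446.
Convexity = Σ t(t+1)·PV / [P·(1+y)²] = 65,599.1577 / (1,290.8446 × 1.102500) = 46.09414.

46.09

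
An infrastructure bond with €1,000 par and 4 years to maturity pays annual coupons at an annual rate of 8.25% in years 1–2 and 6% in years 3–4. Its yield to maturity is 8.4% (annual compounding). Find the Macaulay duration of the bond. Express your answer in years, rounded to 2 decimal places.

Periodic yield y = 0.084. Discount each cash flow and weight by its year:
  t   CF        PV=CF/(1+0.084)^t    t·PV
  1        82.50        76.1070        76.1070
  2        82.50        70.2094       140.4188
  3        60.00        47.1046       141.3138
  4     1,060.00       767.6950     3,070.7802
  Σ                    961.1161     3,428.6199
Price P = Σ PV = 961.1161.
Macaulay duration = Σ(t·PV) / P = 3,428.6199 / 961.1161 = 3.56733 years.

3.57 years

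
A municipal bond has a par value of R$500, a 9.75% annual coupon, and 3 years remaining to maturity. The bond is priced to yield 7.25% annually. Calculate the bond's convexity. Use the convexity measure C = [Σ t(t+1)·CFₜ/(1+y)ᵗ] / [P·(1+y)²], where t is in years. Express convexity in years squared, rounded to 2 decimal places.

9.28

With y = 0.0725:
  t   CF        PV=CF/(1+0.0725)^t    t·PV        t(t+1)·PV
  1        48.75        45.4545        45.4545          90.9091
  2        48.75        42.3819        84.7637         254.2912
  3       548.75       444.8183     1,334.4549       5,337.8194
  Σ                    532.6547     1,464.6731       5,683.0197
P = 532.6547.
Convexity = Σ t(t+1)·PV / [P·(1+y)²] = 5,683.0197 / (532.6547 × 1.150256) = 9.27553.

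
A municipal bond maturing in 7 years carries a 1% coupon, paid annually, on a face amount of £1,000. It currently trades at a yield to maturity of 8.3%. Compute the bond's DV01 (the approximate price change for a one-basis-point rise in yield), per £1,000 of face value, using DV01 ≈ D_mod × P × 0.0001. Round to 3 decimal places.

£0.387

Periodic yield y = 0.083.
  t   CF        PV=CF/(1+0.083)^t    t·PV
  1        10.00         9.2336         9.2336
  2        10.00         8.5260        17.0519
  3        10.00         7.8725        23.6176
  4        10.00         7.2692        29.0768
  5        10.00         6.7121        33.5604
  6        10.00         6.1977        37.1861
  7     1,010.00       577.9925     4,045.9473
  Σ                    623.8035     4,195.6737
P = 623.8035; D_Mac = 6.72595 yrs; D_mod = 6.21048 yrs.
DV01 ≈ 6.21048 × 623.8035 × 0.0001 = 0.387412.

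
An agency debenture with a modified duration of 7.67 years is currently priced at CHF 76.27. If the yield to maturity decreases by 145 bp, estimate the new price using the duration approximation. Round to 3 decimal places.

CHF 84.752

Duration approximation: ΔP/P ≈ -D_mod · Δy = -7.67 × (-0.0145) = +0.111215.
New price ≈ 76.27 × (1 + 0.111215) = 84.75236805.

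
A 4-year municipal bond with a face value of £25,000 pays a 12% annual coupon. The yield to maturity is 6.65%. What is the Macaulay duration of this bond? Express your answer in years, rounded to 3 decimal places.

3.453 years

Periodic yield y = 0.0665. Discount each cash flow and weight by its year:
  t   CF        PV=CF/(1+0.0665)^t    t·PV
  1     3,000.00     2,812.9395     2,812.9395
  2     3,000.00     2,637.5429     5,275.0858
  3     3,000.00     2,473.0829     7,419.2487
  4    28,000.00    21,642.8571    86,571.4284
  Σ                 29,566.4225   102,078.7025
Price P = Σ PV = 29,566.4225.
Macaulay duration = Σ(t·PV) / P = 102,078.7025 / 29,566.4225 = 3.45252 years.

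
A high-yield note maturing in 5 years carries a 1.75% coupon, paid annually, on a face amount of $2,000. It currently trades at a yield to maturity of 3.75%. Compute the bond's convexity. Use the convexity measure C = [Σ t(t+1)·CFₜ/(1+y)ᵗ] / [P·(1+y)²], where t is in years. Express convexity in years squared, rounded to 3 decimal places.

26.548

With y = 0.0375:
  t   CF        PV=CF/(1+0.0375)^t    t·PV        t(t+1)·PV
  1        35.00        33.7349        33.7349          67.4699
  2        35.00        32.5156        65.0312         195.0936
  3        35.00        31.3403        94.0210         376.0841
  4        35.00        30.2076       120.8302         604.1512
  5     2,035.00     1,692.8711     8,464.3554      50,786.1325
  Σ                  1,820.6695     8,777.9728      52,028.9313
P = 1,820.6695.
Convexity = Σ t(t+1)·PV / [P·(1+y)²] = 52,028.9313 / (1,820.6695 × 1.076406) = 26.54835.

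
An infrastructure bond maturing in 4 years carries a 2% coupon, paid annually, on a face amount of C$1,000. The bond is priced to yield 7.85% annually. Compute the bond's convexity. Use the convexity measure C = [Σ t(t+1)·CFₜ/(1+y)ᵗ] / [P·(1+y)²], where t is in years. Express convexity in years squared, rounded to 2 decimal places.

16.45

With y = 0.0785:
  t   CF        PV=CF/(1+0.0785)^t    t·PV        t(t+1)·PV
  1        20.00        18.5443        18.5443          37.0885
  2        20.00        17.1945        34.3890         103.1670
  3        20.00        15.9430        47.8289         191.3158
  4     1,020.00       753.9101     3,015.6405      15,078.2024
  Σ                    805.5919     3,116.4027      15,409.7738
P = 805.5919.
Convexity = Σ t(t+1)·PV / [P·(1+y)²] = 15,409.7738 / (805.5919 × 1.163162) = 16.44527.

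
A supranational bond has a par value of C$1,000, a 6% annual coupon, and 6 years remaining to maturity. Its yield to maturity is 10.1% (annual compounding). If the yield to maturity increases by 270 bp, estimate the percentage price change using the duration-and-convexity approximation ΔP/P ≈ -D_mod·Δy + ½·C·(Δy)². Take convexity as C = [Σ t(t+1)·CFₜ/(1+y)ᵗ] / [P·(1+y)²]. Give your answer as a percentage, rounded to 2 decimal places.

-11.53%

With y = 0.101:
  t   CF        PV=CF/(1+0.101)^t    t·PV        t(t+1)·PV
  1        60.00        54.4959        54.4959         108.9918
  2        60.00        49.4967        98.9935         296.9805
  3        60.00        44.9562       134.8685         539.4740
  4        60.00        40.8321       163.3285         816.6425
  5        60.00        37.0864       185.4320       1,112.5919
  6     1,060.00       595.0890     3,570.5342      24,993.7397
  Σ                    821.9564     4,207.6526      27,868.4204
P = 821.9564; D_Mac = 5.11907 yrs; D_mod = 4.64947 yrs; C = 27.96977.
Duration effect: -4.64947 × (+0.027) = -0.125536
Convexity effect: 0.5 × 27.96977 × (0.027)² = +0.0101950
ΔP/P ≈ -0.125536 + 0.0101950 = -0.115341 = -11.5341%.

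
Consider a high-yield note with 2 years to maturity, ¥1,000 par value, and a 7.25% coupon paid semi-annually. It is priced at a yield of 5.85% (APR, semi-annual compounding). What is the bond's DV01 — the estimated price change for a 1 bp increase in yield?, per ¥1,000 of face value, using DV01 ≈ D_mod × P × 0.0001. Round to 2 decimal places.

Periodic yield y = 0.02925.
  t   CF        PV=CF/(1+0.02925)^t    t·PV
  1        36.25        35.2198        35.2198
  2        36.25        34.2189        68.4378
  3        36.25        33.2465        99.7394
  4     1,036.25       923.3812     3,693.5249
  Σ                  1,026.0664     3,896.9219
P = 1,026.0664; D_Mac = 3.79792 half-year periods = 1.89896 yrs; D_mod = 1.84500 yrs.
DV01 ≈ 1.84500 × 1,026.0664 × 0.0001 = 0.189309.

¥0.19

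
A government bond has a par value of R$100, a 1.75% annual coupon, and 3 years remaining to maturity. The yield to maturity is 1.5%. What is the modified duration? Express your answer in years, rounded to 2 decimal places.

Periodic yield y = 0.015. First find Macaulay duration:
  t   CF        PV=CF/(1+0.015)^t    t·PV
  1         1.75         1.7241         1.7241
  2         1.75         1.6987         3.3973
  3       101.75        97.3053       291.9158
  Σ                    100.7281       297.0372
P = 100.7281; Macaulay duration = 297.0372 / 100.7281 = 2.94890 years.
Modified duration = D_Mac / (1 + y) = 2.94890 / 1.015 = 2.90532 years.

2.91 years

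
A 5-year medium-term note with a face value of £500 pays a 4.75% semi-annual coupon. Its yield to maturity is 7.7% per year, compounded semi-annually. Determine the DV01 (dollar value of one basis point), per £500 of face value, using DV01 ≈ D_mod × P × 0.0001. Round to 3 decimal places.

£0.189

Periodic yield y = 0.0385.
  t   CF        PV=CF/(1+0.0385)^t    t·PV
  1       11.875        11.4348        11.4348
  2       11.875        11.0108        22.0217
  3       11.875        10.6026        31.8079
  4       11.875        10.2096        40.8383
  5       11.875         9.8311        49.1554
  6       11.875         9.4666        56.7997
  7       11.875         9.1157        63.8096
  8       11.875         8.7777        70.2217
  9       11.875         8.4523        76.0707
  10     511.875       350.8318     3,508.3177
  Σ                    439.7330     3,930.4775
P = 439.7330; D_Mac = 8.93833 half-year periods = 4.46916 yrs; D_mod = 4.30348 yrs.
DV01 ≈ 4.30348 × 439.7330 × 0.0001 = 0.189238.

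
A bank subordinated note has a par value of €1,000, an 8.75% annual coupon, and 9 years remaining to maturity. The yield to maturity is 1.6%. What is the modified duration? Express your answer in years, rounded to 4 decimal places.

Periodic yield y = 0.016. First find Macaulay duration:
  t   CF        PV=CF/(1+0.016)^t    t·PV
  1        87.50        86.1220        86.1220
  2        87.50        84.7658       169.5316
  3        87.50        83.4309       250.2927
  4        87.50        82.1170       328.4681
  5        87.50        80.8238       404.1192
  6        87.50        79.5510       477.3062
  7        87.50        78.2983       548.0878
  8        87.50        77.0652       616.5217
  9     1,087.50       942.7269     8,484.5420
  Σ                  1,594.9010    11,364.9914
P = 1,594.9010; Macaulay duration = 11,364.9914 / 1,594.9010 = 7.12583 years.
Modified duration = D_Mac / (1 + y) = 7.12583 / 1.016 = 7.01361 years.

7.0136 years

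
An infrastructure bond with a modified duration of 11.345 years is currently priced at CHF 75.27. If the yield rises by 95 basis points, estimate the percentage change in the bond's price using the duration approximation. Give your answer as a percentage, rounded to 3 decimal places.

-10.778%

Duration approximation: ΔP/P ≈ -D_mod · Δy = -11.345 × (+0.0095) = -0.1077775.
As a percentage: -10.77775%.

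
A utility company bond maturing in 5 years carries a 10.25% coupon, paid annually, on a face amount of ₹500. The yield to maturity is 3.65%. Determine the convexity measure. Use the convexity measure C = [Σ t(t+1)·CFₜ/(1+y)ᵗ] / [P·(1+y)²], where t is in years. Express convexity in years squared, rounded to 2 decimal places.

With y = 0.0365:
  t   CF        PV=CF/(1+0.0365)^t    t·PV        t(t+1)·PV
  1        51.25        49.4452        49.4452          98.8905
  2        51.25        47.7041        95.4081         286.2243
  3        51.25        46.0242       138.0725         552.2900
  4        51.25        44.4034       177.6138         888.0689
  5       551.25       460.7890     2,303.9448      13,823.6690
  Σ                    648.3659     2,764.4845      15,649.1426
P = 648.3659.
Convexity = Σ t(t+1)·PV / [P·(1+y)²] = 15,649.1426 / (648.3659 × 1.074332) = 22.46631.

22.47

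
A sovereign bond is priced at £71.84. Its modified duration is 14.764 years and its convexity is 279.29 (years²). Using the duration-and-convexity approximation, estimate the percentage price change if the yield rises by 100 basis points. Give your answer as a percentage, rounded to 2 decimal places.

-13.37%

Duration effect: -D_mod·Δy = -14.764 × (+0.01) = -0.147640
Convexity effect: ½·C·(Δy)² = 0.5 × 279.29 × (0.01)² = +0.0139645
ΔP/P ≈ -0.147640 + 0.0139645 = -0.1336755
= -13.36755%.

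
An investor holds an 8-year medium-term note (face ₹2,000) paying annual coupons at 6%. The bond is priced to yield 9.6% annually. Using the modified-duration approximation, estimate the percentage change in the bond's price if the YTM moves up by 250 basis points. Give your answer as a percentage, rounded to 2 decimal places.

Periodic yield y = 0.096. Modified duration first:
  t   CF        PV=CF/(1+0.096)^t    t·PV
  1       120.00       109.4891       109.4891
  2       120.00        99.8988       199.7975
  3       120.00        91.1485       273.4455
  4       120.00        83.1647       332.6588
  5       120.00        75.8802       379.4010
  6       120.00        69.2338       415.4026
  7       120.00        63.1695       442.1864
  8     2,120.00     1,018.2430     8,145.9439
  Σ                  1,610.2275    10,298.3248
P = 1,610.2275; D_Mac = 6.39557 yrs; D_mod = 6.39557/(1+0.096) = 5.83538 yrs.
ΔP/P ≈ -D_mod · Δy = -5.83538 × (+0.025) = -0.145884 = -14.5884%.

-14.59%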